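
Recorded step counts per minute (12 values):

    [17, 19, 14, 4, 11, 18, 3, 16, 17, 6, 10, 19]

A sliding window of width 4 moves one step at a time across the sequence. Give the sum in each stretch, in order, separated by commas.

54, 48, 47, 36, 48, 54, 42, 49, 52

[17, 19, 14, 4] → sum 54
[19, 14, 4, 11] → sum 48
[14, 4, 11, 18] → sum 47
[4, 11, 18, 3] → sum 36
[11, 18, 3, 16] → sum 48
[18, 3, 16, 17] → sum 54
[3, 16, 17, 6] → sum 42
[16, 17, 6, 10] → sum 49
[17, 6, 10, 19] → sum 52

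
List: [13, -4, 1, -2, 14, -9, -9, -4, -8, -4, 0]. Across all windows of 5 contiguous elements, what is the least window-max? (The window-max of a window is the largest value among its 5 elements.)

13 -4 1 -2 14 → max 14
-4 1 -2 14 -9 → max 14
1 -2 14 -9 -9 → max 14
-2 14 -9 -9 -4 → max 14
14 -9 -9 -4 -8 → max 14
-9 -9 -4 -8 -4 → max -4
-9 -4 -8 -4 0 → max 0
Least of these is -4.

-4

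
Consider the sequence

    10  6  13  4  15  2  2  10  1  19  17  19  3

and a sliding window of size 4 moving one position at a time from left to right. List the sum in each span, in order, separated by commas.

33, 38, 34, 23, 29, 15, 32, 47, 56, 58

10 6 13 4 → sum 33
6 13 4 15 → sum 38
13 4 15 2 → sum 34
4 15 2 2 → sum 23
15 2 2 10 → sum 29
2 2 10 1 → sum 15
2 10 1 19 → sum 32
10 1 19 17 → sum 47
1 19 17 19 → sum 56
19 17 19 3 → sum 58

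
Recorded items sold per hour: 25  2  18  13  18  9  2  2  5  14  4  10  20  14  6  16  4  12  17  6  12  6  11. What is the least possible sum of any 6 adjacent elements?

36

[25, 2, 18, 13, 18, 9] → sum 85
[2, 18, 13, 18, 9, 2] → sum 62
[18, 13, 18, 9, 2, 2] → sum 62
[13, 18, 9, 2, 2, 5] → sum 49
[18, 9, 2, 2, 5, 14] → sum 50
[9, 2, 2, 5, 14, 4] → sum 36
[2, 2, 5, 14, 4, 10] → sum 37
[2, 5, 14, 4, 10, 20] → sum 55
[5, 14, 4, 10, 20, 14] → sum 67
[14, 4, 10, 20, 14, 6] → sum 68
[4, 10, 20, 14, 6, 16] → sum 70
[10, 20, 14, 6, 16, 4] → sum 70
[20, 14, 6, 16, 4, 12] → sum 72
[14, 6, 16, 4, 12, 17] → sum 69
[6, 16, 4, 12, 17, 6] → sum 61
[16, 4, 12, 17, 6, 12] → sum 67
[4, 12, 17, 6, 12, 6] → sum 57
[12, 17, 6, 12, 6, 11] → sum 64
Least of these is 36.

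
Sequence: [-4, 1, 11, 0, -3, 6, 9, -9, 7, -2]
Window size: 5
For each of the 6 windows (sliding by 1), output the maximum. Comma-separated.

11, 11, 11, 9, 9, 9

Sliding a size-5 window across the 10 values:
[-4, 1, 11, 0, -3] → max 11
[1, 11, 0, -3, 6] → max 11
[11, 0, -3, 6, 9] → max 11
[0, -3, 6, 9, -9] → max 9
[-3, 6, 9, -9, 7] → max 9
[6, 9, -9, 7, -2] → max 9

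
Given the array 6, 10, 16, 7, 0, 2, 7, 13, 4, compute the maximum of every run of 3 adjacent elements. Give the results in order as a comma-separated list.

16, 16, 16, 7, 7, 13, 13

(6, 10, 16) → max 16
(10, 16, 7) → max 16
(16, 7, 0) → max 16
(7, 0, 2) → max 7
(0, 2, 7) → max 7
(2, 7, 13) → max 13
(7, 13, 4) → max 13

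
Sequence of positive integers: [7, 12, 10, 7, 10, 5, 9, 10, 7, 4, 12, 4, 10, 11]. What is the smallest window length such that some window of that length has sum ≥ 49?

add 7: running sum 7 < 49
add 12: running sum 19 < 49
add 10: running sum 29 < 49
add 7: running sum 36 < 49
add 10: running sum 46 < 49
end 5: [7, 12, 10, 7, 10, 5] sum 51, len 6
end 6: [12, 10, 7, 10, 5, 9] sum 53, len 6
end 7: [10, 7, 10, 5, 9, 10] sum 51, len 6
end 8: [10, 7, 10, 5, 9, 10, 7] sum 58, len 7
end 9: [7, 10, 5, 9, 10, 7, 4] sum 52, len 7
end 10: [10, 5, 9, 10, 7, 4, 12] sum 57, len 7
end 11: [5, 9, 10, 7, 4, 12, 4] sum 51, len 7
end 12: [9, 10, 7, 4, 12, 4, 10] sum 56, len 7
end 13: [10, 7, 4, 12, 4, 10, 11] sum 58, len 7
Shortest qualifying length: 6.

6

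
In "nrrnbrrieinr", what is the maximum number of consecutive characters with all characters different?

[n] len 1
[n, r] len 2
[r] len 1
[r, n] len 2
[r, n, b] len 3
[n, b, r] len 3
[r] len 1
[r, i] len 2
[r, i, e] len 3
[e, i] len 2
[e, i, n] len 3
[e, i, n, r] len 4
Longest all-distinct length: 4.

4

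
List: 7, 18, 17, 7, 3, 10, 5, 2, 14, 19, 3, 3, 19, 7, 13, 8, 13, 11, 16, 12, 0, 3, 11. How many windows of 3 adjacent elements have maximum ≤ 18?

15

7 18 17 → max 18  ≤ 18 ✓
18 17 7 → max 18  ≤ 18 ✓
17 7 3 → max 17  ≤ 18 ✓
7 3 10 → max 10  ≤ 18 ✓
3 10 5 → max 10  ≤ 18 ✓
10 5 2 → max 10  ≤ 18 ✓
5 2 14 → max 14  ≤ 18 ✓
2 14 19 → max 19
14 19 3 → max 19
19 3 3 → max 19
3 3 19 → max 19
3 19 7 → max 19
19 7 13 → max 19
7 13 8 → max 13  ≤ 18 ✓
13 8 13 → max 13  ≤ 18 ✓
8 13 11 → max 13  ≤ 18 ✓
13 11 16 → max 16  ≤ 18 ✓
11 16 12 → max 16  ≤ 18 ✓
16 12 0 → max 16  ≤ 18 ✓
12 0 3 → max 12  ≤ 18 ✓
0 3 11 → max 11  ≤ 18 ✓
15 windows satisfy the condition.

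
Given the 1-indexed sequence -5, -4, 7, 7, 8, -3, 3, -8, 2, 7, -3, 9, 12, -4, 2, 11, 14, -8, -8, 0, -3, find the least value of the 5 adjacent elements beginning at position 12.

-4

Elements at indices 12..16: 9, 12, -4, 2, 11
min(9, 12, -4, 2, 11) = -4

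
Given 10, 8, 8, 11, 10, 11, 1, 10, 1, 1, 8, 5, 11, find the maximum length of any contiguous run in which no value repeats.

add 10: [10] len 1
add 8: [10, 8] len 2
add 8 (repeat 8, move left end past it): [8] len 1
add 11: [8, 11] len 2
add 10: [8, 11, 10] len 3
add 11 (repeat 11, move left end past it): [10, 11] len 2
add 1: [10, 11, 1] len 3
add 10 (repeat 10, move left end past it): [11, 1, 10] len 3
add 1 (repeat 1, move left end past it): [10, 1] len 2
add 1 (repeat 1, move left end past it): [1] len 1
add 8: [1, 8] len 2
add 5: [1, 8, 5] len 3
add 11: [1, 8, 5, 11] len 4
Longest all-distinct length: 4.

4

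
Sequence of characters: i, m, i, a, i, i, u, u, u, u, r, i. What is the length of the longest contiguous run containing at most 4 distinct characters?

add i: window [i] (1 distinct), len 1
add m: window [i, m] (2 distinct), len 2
add i: window [i, m, i] (2 distinct), len 3
add a: window [i, m, i, a] (3 distinct), len 4
add i: window [i, m, i, a, i] (3 distinct), len 5
add i: window [i, m, i, a, i, i] (3 distinct), len 6
add u: window [i, m, i, a, i, i, u] (4 distinct), len 7
add u: window [i, m, i, a, i, i, u, u] (4 distinct), len 8
add u: window [i, m, i, a, i, i, u, u, u] (4 distinct), len 9
add u: window [i, m, i, a, i, i, u, u, u, u] (4 distinct), len 10
add r: window [i, a, i, i, u, u, u, u, r] (4 distinct), len 9
add i: window [i, a, i, i, u, u, u, u, r, i] (4 distinct), len 10
Longest length with ≤4 distinct: 10.

10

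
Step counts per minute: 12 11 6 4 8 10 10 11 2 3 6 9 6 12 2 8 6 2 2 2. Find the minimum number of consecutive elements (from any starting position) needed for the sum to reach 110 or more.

Extend right; whenever the sum reaches 110, record the length and shrink from the left:
add 12: running sum 12 < 110
add 11: running sum 23 < 110
add 6: running sum 29 < 110
add 4: running sum 33 < 110
add 8: running sum 41 < 110
add 10: running sum 51 < 110
add 10: running sum 61 < 110
add 11: running sum 72 < 110
add 2: running sum 74 < 110
add 3: running sum 77 < 110
add 6: running sum 83 < 110
add 9: running sum 92 < 110
add 6: running sum 98 < 110
end 13: [12, 11, 6, 4, 8, 10, 10, 11, 2, 3, 6, 9, 6, 12] sum 110, len 14
end 14: [12, 11, 6, 4, 8, 10, 10, 11, 2, 3, 6, 9, 6, 12, 2] sum 112, len 15
end 15: [12, 11, 6, 4, 8, 10, 10, 11, 2, 3, 6, 9, 6, 12, 2, 8] sum 120, len 16
end 16: [11, 6, 4, 8, 10, 10, 11, 2, 3, 6, 9, 6, 12, 2, 8, 6] sum 114, len 16
end 17: [11, 6, 4, 8, 10, 10, 11, 2, 3, 6, 9, 6, 12, 2, 8, 6, 2] sum 116, len 17
end 18: [11, 6, 4, 8, 10, 10, 11, 2, 3, 6, 9, 6, 12, 2, 8, 6, 2, 2] sum 118, len 18
end 19: [11, 6, 4, 8, 10, 10, 11, 2, 3, 6, 9, 6, 12, 2, 8, 6, 2, 2, 2] sum 120, len 19
Shortest qualifying length: 14.

14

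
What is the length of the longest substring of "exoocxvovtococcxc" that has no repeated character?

4

add e: [e] len 1
add x: [e, x] len 2
add o: [e, x, o] len 3
add o (repeat o, move left end past it): [o] len 1
add c: [o, c] len 2
add x: [o, c, x] len 3
add v: [o, c, x, v] len 4
add o (repeat o, move left end past it): [c, x, v, o] len 4
add v (repeat v, move left end past it): [o, v] len 2
add t: [o, v, t] len 3
add o (repeat o, move left end past it): [v, t, o] len 3
add c: [v, t, o, c] len 4
add o (repeat o, move left end past it): [c, o] len 2
add c (repeat c, move left end past it): [o, c] len 2
add c (repeat c, move left end past it): [c] len 1
add x: [c, x] len 2
add c (repeat c, move left end past it): [x, c] len 2
Longest all-distinct length: 4.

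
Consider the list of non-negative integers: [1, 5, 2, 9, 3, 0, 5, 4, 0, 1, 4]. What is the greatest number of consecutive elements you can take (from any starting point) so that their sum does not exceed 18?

7

add 1: [1] sum 1, len 1
add 5: [1, 5] sum 6, len 2
add 2: [1, 5, 2] sum 8, len 3
add 9: [1, 5, 2, 9] sum 17, len 4
add 3: [2, 9, 3] sum 14, len 3
add 0: [2, 9, 3, 0] sum 14, len 4
add 5: [9, 3, 0, 5] sum 17, len 4
add 4: [3, 0, 5, 4] sum 12, len 4
add 0: [3, 0, 5, 4, 0] sum 12, len 5
add 1: [3, 0, 5, 4, 0, 1] sum 13, len 6
add 4: [3, 0, 5, 4, 0, 1, 4] sum 17, len 7
Longest length seen: 7.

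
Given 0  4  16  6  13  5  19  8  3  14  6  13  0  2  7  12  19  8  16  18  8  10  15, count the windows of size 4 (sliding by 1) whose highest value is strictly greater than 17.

11

(0, 4, 16, 6) → max 16
(4, 16, 6, 13) → max 16
(16, 6, 13, 5) → max 16
(6, 13, 5, 19) → max 19  > 17 ✓
(13, 5, 19, 8) → max 19  > 17 ✓
(5, 19, 8, 3) → max 19  > 17 ✓
(19, 8, 3, 14) → max 19  > 17 ✓
(8, 3, 14, 6) → max 14
(3, 14, 6, 13) → max 14
(14, 6, 13, 0) → max 14
(6, 13, 0, 2) → max 13
(13, 0, 2, 7) → max 13
(0, 2, 7, 12) → max 12
(2, 7, 12, 19) → max 19  > 17 ✓
(7, 12, 19, 8) → max 19  > 17 ✓
(12, 19, 8, 16) → max 19  > 17 ✓
(19, 8, 16, 18) → max 19  > 17 ✓
(8, 16, 18, 8) → max 18  > 17 ✓
(16, 18, 8, 10) → max 18  > 17 ✓
(18, 8, 10, 15) → max 18  > 17 ✓
11 windows satisfy the condition.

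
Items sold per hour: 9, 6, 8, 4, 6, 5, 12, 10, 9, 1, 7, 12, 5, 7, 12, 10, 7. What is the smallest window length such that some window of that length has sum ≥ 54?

7

add 9: running sum 9 < 54
add 6: running sum 15 < 54
add 8: running sum 23 < 54
add 4: running sum 27 < 54
add 6: running sum 33 < 54
add 5: running sum 38 < 54
add 12: running sum 50 < 54
end 7: [9, 6, 8, 4, 6, 5, 12, 10] sum 60, len 8
end 8: [8, 4, 6, 5, 12, 10, 9] sum 54, len 7
end 9: [8, 4, 6, 5, 12, 10, 9, 1] sum 55, len 8
end 10: [4, 6, 5, 12, 10, 9, 1, 7] sum 54, len 8
end 11: [5, 12, 10, 9, 1, 7, 12] sum 56, len 7
end 12: [12, 10, 9, 1, 7, 12, 5] sum 56, len 7
end 13: [12, 10, 9, 1, 7, 12, 5, 7] sum 63, len 8
end 14: [10, 9, 1, 7, 12, 5, 7, 12] sum 63, len 8
end 15: [1, 7, 12, 5, 7, 12, 10] sum 54, len 7
end 16: [7, 12, 5, 7, 12, 10, 7] sum 60, len 7
Shortest qualifying length: 7.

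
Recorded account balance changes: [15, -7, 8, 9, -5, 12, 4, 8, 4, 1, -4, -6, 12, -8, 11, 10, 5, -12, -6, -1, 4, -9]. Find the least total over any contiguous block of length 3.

[15, -7, 8] → sum 16
[-7, 8, 9] → sum 10
[8, 9, -5] → sum 12
[9, -5, 12] → sum 16
[-5, 12, 4] → sum 11
[12, 4, 8] → sum 24
[4, 8, 4] → sum 16
[8, 4, 1] → sum 13
[4, 1, -4] → sum 1
[1, -4, -6] → sum -9
[-4, -6, 12] → sum 2
[-6, 12, -8] → sum -2
[12, -8, 11] → sum 15
[-8, 11, 10] → sum 13
[11, 10, 5] → sum 26
[10, 5, -12] → sum 3
[5, -12, -6] → sum -13
[-12, -6, -1] → sum -19
[-6, -1, 4] → sum -3
[-1, 4, -9] → sum -6
Least of these is -19.

-19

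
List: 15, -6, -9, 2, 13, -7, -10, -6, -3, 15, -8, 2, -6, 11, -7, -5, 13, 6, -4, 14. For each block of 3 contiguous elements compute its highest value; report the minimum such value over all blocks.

Each size-3 window and its max:
[15, -6, -9] → max 15
[-6, -9, 2] → max 2
[-9, 2, 13] → max 13
[2, 13, -7] → max 13
[13, -7, -10] → max 13
[-7, -10, -6] → max -6
[-10, -6, -3] → max -3
[-6, -3, 15] → max 15
[-3, 15, -8] → max 15
[15, -8, 2] → max 15
[-8, 2, -6] → max 2
[2, -6, 11] → max 11
[-6, 11, -7] → max 11
[11, -7, -5] → max 11
[-7, -5, 13] → max 13
[-5, 13, 6] → max 13
[13, 6, -4] → max 13
[6, -4, 14] → max 14
Minimum of these is -6.

-6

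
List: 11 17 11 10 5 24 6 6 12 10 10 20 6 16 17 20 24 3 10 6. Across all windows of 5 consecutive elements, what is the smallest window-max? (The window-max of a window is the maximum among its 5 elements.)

12

(11, 17, 11, 10, 5) → max 17
(17, 11, 10, 5, 24) → max 24
(11, 10, 5, 24, 6) → max 24
(10, 5, 24, 6, 6) → max 24
(5, 24, 6, 6, 12) → max 24
(24, 6, 6, 12, 10) → max 24
(6, 6, 12, 10, 10) → max 12
(6, 12, 10, 10, 20) → max 20
(12, 10, 10, 20, 6) → max 20
(10, 10, 20, 6, 16) → max 20
(10, 20, 6, 16, 17) → max 20
(20, 6, 16, 17, 20) → max 20
(6, 16, 17, 20, 24) → max 24
(16, 17, 20, 24, 3) → max 24
(17, 20, 24, 3, 10) → max 24
(20, 24, 3, 10, 6) → max 24
Smallest of these is 12.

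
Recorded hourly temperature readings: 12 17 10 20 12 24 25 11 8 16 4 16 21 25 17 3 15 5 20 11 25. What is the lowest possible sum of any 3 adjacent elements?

23

12 17 10 → sum 39
17 10 20 → sum 47
10 20 12 → sum 42
20 12 24 → sum 56
12 24 25 → sum 61
24 25 11 → sum 60
25 11 8 → sum 44
11 8 16 → sum 35
8 16 4 → sum 28
16 4 16 → sum 36
4 16 21 → sum 41
16 21 25 → sum 62
21 25 17 → sum 63
25 17 3 → sum 45
17 3 15 → sum 35
3 15 5 → sum 23
15 5 20 → sum 40
5 20 11 → sum 36
20 11 25 → sum 56
Lowest of these is 23.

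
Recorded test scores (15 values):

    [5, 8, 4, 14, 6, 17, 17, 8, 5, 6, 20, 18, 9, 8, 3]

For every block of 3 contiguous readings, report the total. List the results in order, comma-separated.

17, 26, 24, 37, 40, 42, 30, 19, 31, 44, 47, 35, 20

[5, 8, 4] → sum 17
[8, 4, 14] → sum 26
[4, 14, 6] → sum 24
[14, 6, 17] → sum 37
[6, 17, 17] → sum 40
[17, 17, 8] → sum 42
[17, 8, 5] → sum 30
[8, 5, 6] → sum 19
[5, 6, 20] → sum 31
[6, 20, 18] → sum 44
[20, 18, 9] → sum 47
[18, 9, 8] → sum 35
[9, 8, 3] → sum 20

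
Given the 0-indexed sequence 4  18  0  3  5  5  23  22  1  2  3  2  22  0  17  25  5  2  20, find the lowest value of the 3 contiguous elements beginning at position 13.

Elements at indices 13..15: 0, 17, 25
min(0, 17, 25) = 0

0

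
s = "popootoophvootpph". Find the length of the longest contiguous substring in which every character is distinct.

4

add p: [p] len 1
add o: [p, o] len 2
add p (repeat p, move left end past it): [o, p] len 2
add o (repeat o, move left end past it): [p, o] len 2
add o (repeat o, move left end past it): [o] len 1
add t: [o, t] len 2
add o (repeat o, move left end past it): [t, o] len 2
add o (repeat o, move left end past it): [o] len 1
add p: [o, p] len 2
add h: [o, p, h] len 3
add v: [o, p, h, v] len 4
add o (repeat o, move left end past it): [p, h, v, o] len 4
add o (repeat o, move left end past it): [o] len 1
add t: [o, t] len 2
add p: [o, t, p] len 3
add p (repeat p, move left end past it): [p] len 1
add h: [p, h] len 2
Longest all-distinct length: 4.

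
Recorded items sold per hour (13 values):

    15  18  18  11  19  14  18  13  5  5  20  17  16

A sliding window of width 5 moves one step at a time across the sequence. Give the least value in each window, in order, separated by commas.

15 18 18 11 19 → min 11
18 18 11 19 14 → min 11
18 11 19 14 18 → min 11
11 19 14 18 13 → min 11
19 14 18 13 5 → min 5
14 18 13 5 5 → min 5
18 13 5 5 20 → min 5
13 5 5 20 17 → min 5
5 5 20 17 16 → min 5

11, 11, 11, 11, 5, 5, 5, 5, 5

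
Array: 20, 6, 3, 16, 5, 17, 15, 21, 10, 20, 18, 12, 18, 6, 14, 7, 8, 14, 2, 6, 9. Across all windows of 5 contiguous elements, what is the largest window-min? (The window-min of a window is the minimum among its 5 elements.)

10

20 6 3 16 5 → min 3
6 3 16 5 17 → min 3
3 16 5 17 15 → min 3
16 5 17 15 21 → min 5
5 17 15 21 10 → min 5
17 15 21 10 20 → min 10
15 21 10 20 18 → min 10
21 10 20 18 12 → min 10
10 20 18 12 18 → min 10
20 18 12 18 6 → min 6
18 12 18 6 14 → min 6
12 18 6 14 7 → min 6
18 6 14 7 8 → min 6
6 14 7 8 14 → min 6
14 7 8 14 2 → min 2
7 8 14 2 6 → min 2
8 14 2 6 9 → min 2
Largest of these is 10.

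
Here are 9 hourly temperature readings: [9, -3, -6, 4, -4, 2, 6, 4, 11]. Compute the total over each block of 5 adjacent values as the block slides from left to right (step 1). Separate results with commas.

Sliding a size-5 window across the 9 values:
(9, -3, -6, 4, -4) → sum 0
(-3, -6, 4, -4, 2) → sum -7
(-6, 4, -4, 2, 6) → sum 2
(4, -4, 2, 6, 4) → sum 12
(-4, 2, 6, 4, 11) → sum 19

0, -7, 2, 12, 19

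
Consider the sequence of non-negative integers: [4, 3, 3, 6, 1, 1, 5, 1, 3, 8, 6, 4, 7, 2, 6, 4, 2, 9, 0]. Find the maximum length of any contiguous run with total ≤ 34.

9

→ 4: sum 4, len 1
→ 3: sum 7, len 2
→ 3: sum 10, len 3
→ 6: sum 16, len 4
→ 1: sum 17, len 5
→ 1: sum 18, len 6
→ 5: sum 23, len 7
→ 1: sum 24, len 8
→ 3: sum 27, len 9
→ 8 (dropped 4): sum 31, len 9
→ 6 (dropped 3): sum 34, len 9
→ 4 (dropped 3, 6): sum 29, len 8
→ 7 (dropped 1, 1): sum 34, len 7
→ 2 (dropped 5): sum 31, len 7
→ 6 (dropped 1, 3): sum 33, len 6
→ 4 (dropped 8): sum 29, len 6
→ 2: sum 31, len 7
→ 9 (dropped 6): sum 34, len 7
→ 0: sum 34, len 8
Longest length seen: 9.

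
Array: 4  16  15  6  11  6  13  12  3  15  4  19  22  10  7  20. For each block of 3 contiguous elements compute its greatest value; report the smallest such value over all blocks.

11

Window maxs for each of the 14 positions:
[4, 16, 15] → max 16
[16, 15, 6] → max 16
[15, 6, 11] → max 15
[6, 11, 6] → max 11
[11, 6, 13] → max 13
[6, 13, 12] → max 13
[13, 12, 3] → max 13
[12, 3, 15] → max 15
[3, 15, 4] → max 15
[15, 4, 19] → max 19
[4, 19, 22] → max 22
[19, 22, 10] → max 22
[22, 10, 7] → max 22
[10, 7, 20] → max 20
Smallest of these is 11.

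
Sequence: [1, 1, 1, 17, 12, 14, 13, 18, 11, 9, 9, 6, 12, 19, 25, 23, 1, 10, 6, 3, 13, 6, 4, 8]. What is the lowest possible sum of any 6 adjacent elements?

39

Window sums for each of the 19 positions:
1 1 1 17 12 14 → sum 46
1 1 17 12 14 13 → sum 58
1 17 12 14 13 18 → sum 75
17 12 14 13 18 11 → sum 85
12 14 13 18 11 9 → sum 77
14 13 18 11 9 9 → sum 74
13 18 11 9 9 6 → sum 66
18 11 9 9 6 12 → sum 65
11 9 9 6 12 19 → sum 66
9 9 6 12 19 25 → sum 80
9 6 12 19 25 23 → sum 94
6 12 19 25 23 1 → sum 86
12 19 25 23 1 10 → sum 90
19 25 23 1 10 6 → sum 84
25 23 1 10 6 3 → sum 68
23 1 10 6 3 13 → sum 56
1 10 6 3 13 6 → sum 39
10 6 3 13 6 4 → sum 42
6 3 13 6 4 8 → sum 40
Lowest of these is 39.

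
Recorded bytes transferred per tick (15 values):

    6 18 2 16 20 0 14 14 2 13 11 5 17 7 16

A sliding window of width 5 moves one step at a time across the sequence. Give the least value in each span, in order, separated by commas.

2, 0, 0, 0, 0, 0, 2, 2, 2, 5, 5

[6, 18, 2, 16, 20] → min 2
[18, 2, 16, 20, 0] → min 0
[2, 16, 20, 0, 14] → min 0
[16, 20, 0, 14, 14] → min 0
[20, 0, 14, 14, 2] → min 0
[0, 14, 14, 2, 13] → min 0
[14, 14, 2, 13, 11] → min 2
[14, 2, 13, 11, 5] → min 2
[2, 13, 11, 5, 17] → min 2
[13, 11, 5, 17, 7] → min 5
[11, 5, 17, 7, 16] → min 5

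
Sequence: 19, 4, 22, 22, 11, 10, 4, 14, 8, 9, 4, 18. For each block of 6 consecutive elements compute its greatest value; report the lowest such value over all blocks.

14

[19, 4, 22, 22, 11, 10] → max 22
[4, 22, 22, 11, 10, 4] → max 22
[22, 22, 11, 10, 4, 14] → max 22
[22, 11, 10, 4, 14, 8] → max 22
[11, 10, 4, 14, 8, 9] → max 14
[10, 4, 14, 8, 9, 4] → max 14
[4, 14, 8, 9, 4, 18] → max 18
Lowest of these is 14.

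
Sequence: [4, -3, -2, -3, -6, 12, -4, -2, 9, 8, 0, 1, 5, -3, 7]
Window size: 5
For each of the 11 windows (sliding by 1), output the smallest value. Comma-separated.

4 -3 -2 -3 -6 → min -6
-3 -2 -3 -6 12 → min -6
-2 -3 -6 12 -4 → min -6
-3 -6 12 -4 -2 → min -6
-6 12 -4 -2 9 → min -6
12 -4 -2 9 8 → min -4
-4 -2 9 8 0 → min -4
-2 9 8 0 1 → min -2
9 8 0 1 5 → min 0
8 0 1 5 -3 → min -3
0 1 5 -3 7 → min -3

-6, -6, -6, -6, -6, -4, -4, -2, 0, -3, -3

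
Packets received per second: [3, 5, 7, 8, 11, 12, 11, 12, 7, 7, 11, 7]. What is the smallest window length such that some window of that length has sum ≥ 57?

Extend right; whenever the sum reaches 57, record the length and shrink from the left:
add 3: running sum 3 < 57
add 5: running sum 8 < 57
add 7: running sum 15 < 57
add 8: running sum 23 < 57
add 11: running sum 34 < 57
add 12: running sum 46 < 57
end 6: [3, 5, 7, 8, 11, 12, 11] sum 57, len 7
end 7: [7, 8, 11, 12, 11, 12] sum 61, len 6
end 8: [8, 11, 12, 11, 12, 7] sum 61, len 6
end 9: [11, 12, 11, 12, 7, 7] sum 60, len 6
end 10: [12, 11, 12, 7, 7, 11] sum 60, len 6
end 11: [12, 11, 12, 7, 7, 11, 7] sum 67, len 7
Shortest qualifying length: 6.

6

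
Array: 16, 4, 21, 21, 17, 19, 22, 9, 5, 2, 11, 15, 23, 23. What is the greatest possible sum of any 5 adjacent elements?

100

(16, 4, 21, 21, 17) → sum 79
(4, 21, 21, 17, 19) → sum 82
(21, 21, 17, 19, 22) → sum 100
(21, 17, 19, 22, 9) → sum 88
(17, 19, 22, 9, 5) → sum 72
(19, 22, 9, 5, 2) → sum 57
(22, 9, 5, 2, 11) → sum 49
(9, 5, 2, 11, 15) → sum 42
(5, 2, 11, 15, 23) → sum 56
(2, 11, 15, 23, 23) → sum 74
Greatest of these is 100.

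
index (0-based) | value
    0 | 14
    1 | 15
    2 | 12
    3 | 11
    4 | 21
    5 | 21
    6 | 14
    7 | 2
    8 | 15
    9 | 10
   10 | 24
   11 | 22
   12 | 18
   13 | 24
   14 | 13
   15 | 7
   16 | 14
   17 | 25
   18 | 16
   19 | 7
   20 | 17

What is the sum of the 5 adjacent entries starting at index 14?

75

Elements at indices 14..18: 13, 7, 14, 25, 16
sum(13, 7, 14, 25, 16) = 75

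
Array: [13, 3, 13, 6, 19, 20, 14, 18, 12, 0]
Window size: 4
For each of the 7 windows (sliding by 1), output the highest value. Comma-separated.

13, 19, 20, 20, 20, 20, 18

(13, 3, 13, 6) → max 13
(3, 13, 6, 19) → max 19
(13, 6, 19, 20) → max 20
(6, 19, 20, 14) → max 20
(19, 20, 14, 18) → max 20
(20, 14, 18, 12) → max 20
(14, 18, 12, 0) → max 18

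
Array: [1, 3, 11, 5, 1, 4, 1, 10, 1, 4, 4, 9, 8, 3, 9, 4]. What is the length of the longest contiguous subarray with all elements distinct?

5

[1] len 1
[1, 3] len 2
[1, 3, 11] len 3
[1, 3, 11, 5] len 4
[3, 11, 5, 1] len 4
[3, 11, 5, 1, 4] len 5
[4, 1] len 2
[4, 1, 10] len 3
[10, 1] len 2
[10, 1, 4] len 3
[4] len 1
[4, 9] len 2
[4, 9, 8] len 3
[4, 9, 8, 3] len 4
[8, 3, 9] len 3
[8, 3, 9, 4] len 4
Longest all-distinct length: 5.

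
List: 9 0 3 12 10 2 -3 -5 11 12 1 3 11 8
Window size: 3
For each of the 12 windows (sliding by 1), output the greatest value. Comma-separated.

9, 12, 12, 12, 10, 2, 11, 12, 12, 12, 11, 11

[9, 0, 3] → max 9
[0, 3, 12] → max 12
[3, 12, 10] → max 12
[12, 10, 2] → max 12
[10, 2, -3] → max 10
[2, -3, -5] → max 2
[-3, -5, 11] → max 11
[-5, 11, 12] → max 12
[11, 12, 1] → max 12
[12, 1, 3] → max 12
[1, 3, 11] → max 11
[3, 11, 8] → max 11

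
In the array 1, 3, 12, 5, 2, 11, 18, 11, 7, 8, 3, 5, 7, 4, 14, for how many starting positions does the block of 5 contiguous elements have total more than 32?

8

(1, 3, 12, 5, 2) → sum 23
(3, 12, 5, 2, 11) → sum 33  > 32 ✓
(12, 5, 2, 11, 18) → sum 48  > 32 ✓
(5, 2, 11, 18, 11) → sum 47  > 32 ✓
(2, 11, 18, 11, 7) → sum 49  > 32 ✓
(11, 18, 11, 7, 8) → sum 55  > 32 ✓
(18, 11, 7, 8, 3) → sum 47  > 32 ✓
(11, 7, 8, 3, 5) → sum 34  > 32 ✓
(7, 8, 3, 5, 7) → sum 30
(8, 3, 5, 7, 4) → sum 27
(3, 5, 7, 4, 14) → sum 33  > 32 ✓
8 windows satisfy the condition.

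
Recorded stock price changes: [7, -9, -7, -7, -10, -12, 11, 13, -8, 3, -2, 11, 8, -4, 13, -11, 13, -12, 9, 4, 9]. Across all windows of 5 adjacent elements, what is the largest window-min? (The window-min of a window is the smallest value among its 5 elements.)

[7, -9, -7, -7, -10] → min -10
[-9, -7, -7, -10, -12] → min -12
[-7, -7, -10, -12, 11] → min -12
[-7, -10, -12, 11, 13] → min -12
[-10, -12, 11, 13, -8] → min -12
[-12, 11, 13, -8, 3] → min -12
[11, 13, -8, 3, -2] → min -8
[13, -8, 3, -2, 11] → min -8
[-8, 3, -2, 11, 8] → min -8
[3, -2, 11, 8, -4] → min -4
[-2, 11, 8, -4, 13] → min -4
[11, 8, -4, 13, -11] → min -11
[8, -4, 13, -11, 13] → min -11
[-4, 13, -11, 13, -12] → min -12
[13, -11, 13, -12, 9] → min -12
[-11, 13, -12, 9, 4] → min -12
[13, -12, 9, 4, 9] → min -12
Largest of these is -4.

-4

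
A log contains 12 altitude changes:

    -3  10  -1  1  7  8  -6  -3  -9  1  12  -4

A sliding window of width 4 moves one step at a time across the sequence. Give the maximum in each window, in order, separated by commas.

-3 10 -1 1 → max 10
10 -1 1 7 → max 10
-1 1 7 8 → max 8
1 7 8 -6 → max 8
7 8 -6 -3 → max 8
8 -6 -3 -9 → max 8
-6 -3 -9 1 → max 1
-3 -9 1 12 → max 12
-9 1 12 -4 → max 12

10, 10, 8, 8, 8, 8, 1, 12, 12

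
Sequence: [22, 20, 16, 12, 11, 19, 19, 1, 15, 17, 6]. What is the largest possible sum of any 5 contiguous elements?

Each size-5 window and its sum:
22 20 16 12 11 → sum 81
20 16 12 11 19 → sum 78
16 12 11 19 19 → sum 77
12 11 19 19 1 → sum 62
11 19 19 1 15 → sum 65
19 19 1 15 17 → sum 71
19 1 15 17 6 → sum 58
Largest of these is 81.

81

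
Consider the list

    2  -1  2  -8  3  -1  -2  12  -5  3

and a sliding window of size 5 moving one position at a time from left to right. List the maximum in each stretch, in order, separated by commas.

[2, -1, 2, -8, 3] → max 3
[-1, 2, -8, 3, -1] → max 3
[2, -8, 3, -1, -2] → max 3
[-8, 3, -1, -2, 12] → max 12
[3, -1, -2, 12, -5] → max 12
[-1, -2, 12, -5, 3] → max 12

3, 3, 3, 12, 12, 12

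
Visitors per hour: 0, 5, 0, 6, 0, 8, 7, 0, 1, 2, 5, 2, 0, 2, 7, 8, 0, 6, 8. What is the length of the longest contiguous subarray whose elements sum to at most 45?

add 0: [0] sum 0, len 1
add 5: [0, 5] sum 5, len 2
add 0: [0, 5, 0] sum 5, len 3
add 6: [0, 5, 0, 6] sum 11, len 4
add 0: [0, 5, 0, 6, 0] sum 11, len 5
add 8: [0, 5, 0, 6, 0, 8] sum 19, len 6
add 7: [0, 5, 0, 6, 0, 8, 7] sum 26, len 7
add 0: [0, 5, 0, 6, 0, 8, 7, 0] sum 26, len 8
add 1: [0, 5, 0, 6, 0, 8, 7, 0, 1] sum 27, len 9
add 2: [0, 5, 0, 6, 0, 8, 7, 0, 1, 2] sum 29, len 10
add 5: [0, 5, 0, 6, 0, 8, 7, 0, 1, 2, 5] sum 34, len 11
add 2: [0, 5, 0, 6, 0, 8, 7, 0, 1, 2, 5, 2] sum 36, len 12
add 0: [0, 5, 0, 6, 0, 8, 7, 0, 1, 2, 5, 2, 0] sum 36, len 13
add 2: [0, 5, 0, 6, 0, 8, 7, 0, 1, 2, 5, 2, 0, 2] sum 38, len 14
add 7: [0, 5, 0, 6, 0, 8, 7, 0, 1, 2, 5, 2, 0, 2, 7] sum 45, len 15
add 8: [0, 8, 7, 0, 1, 2, 5, 2, 0, 2, 7, 8] sum 42, len 12
add 0: [0, 8, 7, 0, 1, 2, 5, 2, 0, 2, 7, 8, 0] sum 42, len 13
add 6: [7, 0, 1, 2, 5, 2, 0, 2, 7, 8, 0, 6] sum 40, len 12
add 8: [0, 1, 2, 5, 2, 0, 2, 7, 8, 0, 6, 8] sum 41, len 12
Longest length seen: 15.

15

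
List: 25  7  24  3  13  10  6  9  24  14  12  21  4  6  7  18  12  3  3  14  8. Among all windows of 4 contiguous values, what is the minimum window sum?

28

(25, 7, 24, 3) → sum 59
(7, 24, 3, 13) → sum 47
(24, 3, 13, 10) → sum 50
(3, 13, 10, 6) → sum 32
(13, 10, 6, 9) → sum 38
(10, 6, 9, 24) → sum 49
(6, 9, 24, 14) → sum 53
(9, 24, 14, 12) → sum 59
(24, 14, 12, 21) → sum 71
(14, 12, 21, 4) → sum 51
(12, 21, 4, 6) → sum 43
(21, 4, 6, 7) → sum 38
(4, 6, 7, 18) → sum 35
(6, 7, 18, 12) → sum 43
(7, 18, 12, 3) → sum 40
(18, 12, 3, 3) → sum 36
(12, 3, 3, 14) → sum 32
(3, 3, 14, 8) → sum 28
Minimum of these is 28.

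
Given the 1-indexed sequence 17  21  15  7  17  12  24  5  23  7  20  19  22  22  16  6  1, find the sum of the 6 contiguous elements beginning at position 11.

105

Elements at indices 11..16: 20, 19, 22, 22, 16, 6
sum(20, 19, 22, 22, 16, 6) = 105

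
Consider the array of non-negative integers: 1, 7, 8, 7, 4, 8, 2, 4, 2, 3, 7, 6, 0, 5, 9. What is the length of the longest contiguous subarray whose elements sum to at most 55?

[1] sum 1 len 1
[1, 7] sum 8 len 2
[1, 7, 8] sum 16 len 3
[1, 7, 8, 7] sum 23 len 4
[1, 7, 8, 7, 4] sum 27 len 5
[1, 7, 8, 7, 4, 8] sum 35 len 6
[1, 7, 8, 7, 4, 8, 2] sum 37 len 7
[1, 7, 8, 7, 4, 8, 2, 4] sum 41 len 8
[1, 7, 8, 7, 4, 8, 2, 4, 2] sum 43 len 9
[1, 7, 8, 7, 4, 8, 2, 4, 2, 3] sum 46 len 10
[1, 7, 8, 7, 4, 8, 2, 4, 2, 3, 7] sum 53 len 11
[8, 7, 4, 8, 2, 4, 2, 3, 7, 6] sum 51 len 10
[8, 7, 4, 8, 2, 4, 2, 3, 7, 6, 0] sum 51 len 11
[7, 4, 8, 2, 4, 2, 3, 7, 6, 0, 5] sum 48 len 11
[4, 8, 2, 4, 2, 3, 7, 6, 0, 5, 9] sum 50 len 11
Longest length seen: 11.

11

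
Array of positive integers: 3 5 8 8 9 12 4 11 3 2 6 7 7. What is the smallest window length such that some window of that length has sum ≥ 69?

Extend right; whenever the sum reaches 69, record the length and shrink from the left:
add 3: running sum 3 < 69
add 5: running sum 8 < 69
add 8: running sum 16 < 69
add 8: running sum 24 < 69
add 9: running sum 33 < 69
add 12: running sum 45 < 69
add 4: running sum 49 < 69
add 11: running sum 60 < 69
add 3: running sum 63 < 69
add 2: running sum 65 < 69
add 6: shortest ending here [3, 5, 8, 8, 9, 12, 4, 11, 3, 2, 6] sum 71, len 11
add 7: shortest ending here [8, 8, 9, 12, 4, 11, 3, 2, 6, 7] sum 70, len 10
add 7: shortest ending here [8, 9, 12, 4, 11, 3, 2, 6, 7, 7] sum 69, len 10
Shortest qualifying length: 10.

10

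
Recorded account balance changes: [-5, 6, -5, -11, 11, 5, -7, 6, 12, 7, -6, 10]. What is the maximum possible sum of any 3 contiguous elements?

25

-5 6 -5 → sum -4
6 -5 -11 → sum -10
-5 -11 11 → sum -5
-11 11 5 → sum 5
11 5 -7 → sum 9
5 -7 6 → sum 4
-7 6 12 → sum 11
6 12 7 → sum 25
12 7 -6 → sum 13
7 -6 10 → sum 11
Maximum of these is 25.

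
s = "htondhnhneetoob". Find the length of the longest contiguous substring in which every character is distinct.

add h: [h] len 1
add t: [h, t] len 2
add o: [h, t, o] len 3
add n: [h, t, o, n] len 4
add d: [h, t, o, n, d] len 5
add h (repeat h, move left end past it): [t, o, n, d, h] len 5
add n (repeat n, move left end past it): [d, h, n] len 3
add h (repeat h, move left end past it): [n, h] len 2
add n (repeat n, move left end past it): [h, n] len 2
add e: [h, n, e] len 3
add e (repeat e, move left end past it): [e] len 1
add t: [e, t] len 2
add o: [e, t, o] len 3
add o (repeat o, move left end past it): [o] len 1
add b: [o, b] len 2
Longest all-distinct length: 5.

5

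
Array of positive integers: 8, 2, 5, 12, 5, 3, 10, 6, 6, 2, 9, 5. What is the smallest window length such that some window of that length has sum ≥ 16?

2

add 8: running sum 8 < 16
add 2: running sum 10 < 16
add 5: running sum 15 < 16
end 3: [5, 12] sum 17, len 2
end 4: [12, 5] sum 17, len 2
end 5: [12, 5, 3] sum 20, len 3
end 6: [5, 3, 10] sum 18, len 3
end 7: [10, 6] sum 16, len 2
end 8: [10, 6, 6] sum 22, len 3
end 9: [10, 6, 6, 2] sum 24, len 4
end 10: [6, 2, 9] sum 17, len 3
end 11: [2, 9, 5] sum 16, len 3
Shortest qualifying length: 2.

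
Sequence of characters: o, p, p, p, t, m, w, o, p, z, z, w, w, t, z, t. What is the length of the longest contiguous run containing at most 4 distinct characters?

8

Extend right; when distinct count exceeds 4, shrink from the left:
[o] 1 distinct, len 1
[o, p] 2 distinct, len 2
[o, p, p] 2 distinct, len 3
[o, p, p, p] 2 distinct, len 4
[o, p, p, p, t] 3 distinct, len 5
[o, p, p, p, t, m] 4 distinct, len 6
[p, p, p, t, m, w] 4 distinct, len 6
[t, m, w, o] 4 distinct, len 4
[m, w, o, p] 4 distinct, len 4
[w, o, p, z] 4 distinct, len 4
[w, o, p, z, z] 4 distinct, len 5
[w, o, p, z, z, w] 4 distinct, len 6
[w, o, p, z, z, w, w] 4 distinct, len 7
[p, z, z, w, w, t] 4 distinct, len 6
[p, z, z, w, w, t, z] 4 distinct, len 7
[p, z, z, w, w, t, z, t] 4 distinct, len 8
Longest length with ≤4 distinct: 8.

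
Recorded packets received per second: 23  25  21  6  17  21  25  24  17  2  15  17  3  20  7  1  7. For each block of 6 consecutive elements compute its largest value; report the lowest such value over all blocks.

20

23 25 21 6 17 21 → max 25
25 21 6 17 21 25 → max 25
21 6 17 21 25 24 → max 25
6 17 21 25 24 17 → max 25
17 21 25 24 17 2 → max 25
21 25 24 17 2 15 → max 25
25 24 17 2 15 17 → max 25
24 17 2 15 17 3 → max 24
17 2 15 17 3 20 → max 20
2 15 17 3 20 7 → max 20
15 17 3 20 7 1 → max 20
17 3 20 7 1 7 → max 20
Lowest of these is 20.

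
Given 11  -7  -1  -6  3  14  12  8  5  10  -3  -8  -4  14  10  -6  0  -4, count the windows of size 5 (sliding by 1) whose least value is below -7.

5

11 -7 -1 -6 3 → min -7
-7 -1 -6 3 14 → min -7
-1 -6 3 14 12 → min -6
-6 3 14 12 8 → min -6
3 14 12 8 5 → min 3
14 12 8 5 10 → min 5
12 8 5 10 -3 → min -3
8 5 10 -3 -8 → min -8  < -7 ✓
5 10 -3 -8 -4 → min -8  < -7 ✓
10 -3 -8 -4 14 → min -8  < -7 ✓
-3 -8 -4 14 10 → min -8  < -7 ✓
-8 -4 14 10 -6 → min -8  < -7 ✓
-4 14 10 -6 0 → min -6
14 10 -6 0 -4 → min -6
5 windows satisfy the condition.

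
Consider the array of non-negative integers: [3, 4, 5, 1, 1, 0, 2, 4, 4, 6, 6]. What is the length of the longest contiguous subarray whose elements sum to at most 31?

Extend to the right; shrink from the left whenever the sum exceeds 31:
add 3: [3] sum 3, len 1
add 4: [3, 4] sum 7, len 2
add 5: [3, 4, 5] sum 12, len 3
add 1: [3, 4, 5, 1] sum 13, len 4
add 1: [3, 4, 5, 1, 1] sum 14, len 5
add 0: [3, 4, 5, 1, 1, 0] sum 14, len 6
add 2: [3, 4, 5, 1, 1, 0, 2] sum 16, len 7
add 4: [3, 4, 5, 1, 1, 0, 2, 4] sum 20, len 8
add 4: [3, 4, 5, 1, 1, 0, 2, 4, 4] sum 24, len 9
add 6: [3, 4, 5, 1, 1, 0, 2, 4, 4, 6] sum 30, len 10
add 6: [5, 1, 1, 0, 2, 4, 4, 6, 6] sum 29, len 9
Longest length seen: 10.

10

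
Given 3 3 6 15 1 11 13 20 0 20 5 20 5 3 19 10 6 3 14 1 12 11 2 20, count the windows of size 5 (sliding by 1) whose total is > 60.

(3, 3, 6, 15, 1) → sum 28
(3, 6, 15, 1, 11) → sum 36
(6, 15, 1, 11, 13) → sum 46
(15, 1, 11, 13, 20) → sum 60
(1, 11, 13, 20, 0) → sum 45
(11, 13, 20, 0, 20) → sum 64  > 60 ✓
(13, 20, 0, 20, 5) → sum 58
(20, 0, 20, 5, 20) → sum 65  > 60 ✓
(0, 20, 5, 20, 5) → sum 50
(20, 5, 20, 5, 3) → sum 53
(5, 20, 5, 3, 19) → sum 52
(20, 5, 3, 19, 10) → sum 57
(5, 3, 19, 10, 6) → sum 43
(3, 19, 10, 6, 3) → sum 41
(19, 10, 6, 3, 14) → sum 52
(10, 6, 3, 14, 1) → sum 34
(6, 3, 14, 1, 12) → sum 36
(3, 14, 1, 12, 11) → sum 41
(14, 1, 12, 11, 2) → sum 40
(1, 12, 11, 2, 20) → sum 46
2 windows satisfy the condition.

2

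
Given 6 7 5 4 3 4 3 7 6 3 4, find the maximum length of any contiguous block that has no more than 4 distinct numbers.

8

Extend right; when distinct count exceeds 4, shrink from the left:
[6] 1 distinct, len 1
[6, 7] 2 distinct, len 2
[6, 7, 5] 3 distinct, len 3
[6, 7, 5, 4] 4 distinct, len 4
[7, 5, 4, 3] 4 distinct, len 4
[7, 5, 4, 3, 4] 4 distinct, len 5
[7, 5, 4, 3, 4, 3] 4 distinct, len 6
[7, 5, 4, 3, 4, 3, 7] 4 distinct, len 7
[4, 3, 4, 3, 7, 6] 4 distinct, len 6
[4, 3, 4, 3, 7, 6, 3] 4 distinct, len 7
[4, 3, 4, 3, 7, 6, 3, 4] 4 distinct, len 8
Longest length with ≤4 distinct: 8.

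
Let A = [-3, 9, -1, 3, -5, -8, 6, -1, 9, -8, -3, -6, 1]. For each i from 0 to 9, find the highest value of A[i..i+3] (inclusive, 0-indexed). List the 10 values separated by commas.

(-3, 9, -1, 3) → max 9
(9, -1, 3, -5) → max 9
(-1, 3, -5, -8) → max 3
(3, -5, -8, 6) → max 6
(-5, -8, 6, -1) → max 6
(-8, 6, -1, 9) → max 9
(6, -1, 9, -8) → max 9
(-1, 9, -8, -3) → max 9
(9, -8, -3, -6) → max 9
(-8, -3, -6, 1) → max 1

9, 9, 3, 6, 6, 9, 9, 9, 9, 1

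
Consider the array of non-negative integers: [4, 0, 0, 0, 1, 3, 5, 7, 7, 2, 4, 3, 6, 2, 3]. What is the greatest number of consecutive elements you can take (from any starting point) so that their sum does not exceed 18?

7

add 4: [4] sum 4, len 1
add 0: [4, 0] sum 4, len 2
add 0: [4, 0, 0] sum 4, len 3
add 0: [4, 0, 0, 0] sum 4, len 4
add 1: [4, 0, 0, 0, 1] sum 5, len 5
add 3: [4, 0, 0, 0, 1, 3] sum 8, len 6
add 5: [4, 0, 0, 0, 1, 3, 5] sum 13, len 7
add 7: [0, 0, 0, 1, 3, 5, 7] sum 16, len 7
add 7: [7, 7] sum 14, len 2
add 2: [7, 7, 2] sum 16, len 3
add 4: [7, 2, 4] sum 13, len 3
add 3: [7, 2, 4, 3] sum 16, len 4
add 6: [2, 4, 3, 6] sum 15, len 4
add 2: [2, 4, 3, 6, 2] sum 17, len 5
add 3: [4, 3, 6, 2, 3] sum 18, len 5
Longest length seen: 7.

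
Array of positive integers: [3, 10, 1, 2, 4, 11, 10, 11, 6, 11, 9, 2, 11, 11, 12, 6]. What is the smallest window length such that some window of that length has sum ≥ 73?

8

add 3: running sum 3 < 73
add 10: running sum 13 < 73
add 1: running sum 14 < 73
add 2: running sum 16 < 73
add 4: running sum 20 < 73
add 11: running sum 31 < 73
add 10: running sum 41 < 73
add 11: running sum 52 < 73
add 6: running sum 58 < 73
add 11: running sum 69 < 73
add 9: shortest ending here [10, 1, 2, 4, 11, 10, 11, 6, 11, 9] sum 75, len 10
add 2: shortest ending here [10, 1, 2, 4, 11, 10, 11, 6, 11, 9, 2] sum 77, len 11
add 11: shortest ending here [4, 11, 10, 11, 6, 11, 9, 2, 11] sum 75, len 9
add 11: shortest ending here [11, 10, 11, 6, 11, 9, 2, 11, 11] sum 82, len 9
add 12: shortest ending here [11, 6, 11, 9, 2, 11, 11, 12] sum 73, len 8
add 6: shortest ending here [11, 6, 11, 9, 2, 11, 11, 12, 6] sum 79, len 9
Shortest qualifying length: 8.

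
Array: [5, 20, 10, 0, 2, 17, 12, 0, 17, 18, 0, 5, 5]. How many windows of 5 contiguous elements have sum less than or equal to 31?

1

[5, 20, 10, 0, 2] → sum 37
[20, 10, 0, 2, 17] → sum 49
[10, 0, 2, 17, 12] → sum 41
[0, 2, 17, 12, 0] → sum 31  ≤ 31 ✓
[2, 17, 12, 0, 17] → sum 48
[17, 12, 0, 17, 18] → sum 64
[12, 0, 17, 18, 0] → sum 47
[0, 17, 18, 0, 5] → sum 40
[17, 18, 0, 5, 5] → sum 45
1 window satisfy the condition.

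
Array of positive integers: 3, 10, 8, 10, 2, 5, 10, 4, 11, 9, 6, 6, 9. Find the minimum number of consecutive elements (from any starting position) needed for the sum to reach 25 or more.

3

add 3: running sum 3 < 25
add 10: running sum 13 < 25
add 8: running sum 21 < 25
end 3: [10, 8, 10] sum 28, len 3
end 4: [10, 8, 10, 2] sum 30, len 4
end 5: [8, 10, 2, 5] sum 25, len 4
end 6: [10, 2, 5, 10] sum 27, len 4
end 7: [10, 2, 5, 10, 4] sum 31, len 5
end 8: [10, 4, 11] sum 25, len 3
end 9: [10, 4, 11, 9] sum 34, len 4
end 10: [11, 9, 6] sum 26, len 3
end 11: [11, 9, 6, 6] sum 32, len 4
end 12: [9, 6, 6, 9] sum 30, len 4
Shortest qualifying length: 3.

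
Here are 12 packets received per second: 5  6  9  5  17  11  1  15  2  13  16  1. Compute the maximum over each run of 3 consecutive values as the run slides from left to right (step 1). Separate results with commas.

9, 9, 17, 17, 17, 15, 15, 15, 16, 16

5 6 9 → max 9
6 9 5 → max 9
9 5 17 → max 17
5 17 11 → max 17
17 11 1 → max 17
11 1 15 → max 15
1 15 2 → max 15
15 2 13 → max 15
2 13 16 → max 16
13 16 1 → max 16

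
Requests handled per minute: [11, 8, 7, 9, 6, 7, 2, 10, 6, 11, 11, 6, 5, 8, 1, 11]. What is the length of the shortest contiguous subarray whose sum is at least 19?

2

add 11: running sum 11 < 19
add 8: shortest ending here [11, 8] sum 19, len 2
add 7: shortest ending here [11, 8, 7] sum 26, len 3
add 9: shortest ending here [8, 7, 9] sum 24, len 3
add 6: shortest ending here [7, 9, 6] sum 22, len 3
add 7: shortest ending here [9, 6, 7] sum 22, len 3
add 2: shortest ending here [9, 6, 7, 2] sum 24, len 4
add 10: shortest ending here [7, 2, 10] sum 19, len 3
add 6: shortest ending here [7, 2, 10, 6] sum 25, len 4
add 11: shortest ending here [10, 6, 11] sum 27, len 3
add 11: shortest ending here [11, 11] sum 22, len 2
add 6: shortest ending here [11, 11, 6] sum 28, len 3
add 5: shortest ending here [11, 6, 5] sum 22, len 3
add 8: shortest ending here [6, 5, 8] sum 19, len 3
add 1: shortest ending here [6, 5, 8, 1] sum 20, len 4
add 11: shortest ending here [8, 1, 11] sum 20, len 3
Shortest qualifying length: 2.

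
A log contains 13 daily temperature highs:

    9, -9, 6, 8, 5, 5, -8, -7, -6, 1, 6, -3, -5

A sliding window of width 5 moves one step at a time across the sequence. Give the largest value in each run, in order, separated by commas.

Sliding a size-5 window across the 13 values:
9 -9 6 8 5 → max 9
-9 6 8 5 5 → max 8
6 8 5 5 -8 → max 8
8 5 5 -8 -7 → max 8
5 5 -8 -7 -6 → max 5
5 -8 -7 -6 1 → max 5
-8 -7 -6 1 6 → max 6
-7 -6 1 6 -3 → max 6
-6 1 6 -3 -5 → max 6

9, 8, 8, 8, 5, 5, 6, 6, 6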